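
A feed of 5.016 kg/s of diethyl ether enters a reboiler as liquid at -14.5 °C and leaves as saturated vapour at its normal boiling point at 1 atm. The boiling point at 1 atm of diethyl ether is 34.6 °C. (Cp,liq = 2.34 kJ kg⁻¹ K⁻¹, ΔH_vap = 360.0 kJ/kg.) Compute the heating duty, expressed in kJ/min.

liquid -14.5→34.6 °C: 114.89 kJ/kg
vaporisation at 34.6 °C: 360 kJ/kg
Δh = 114.89 + 360 = 474.89 kJ/kg
Q = ṁ·Δh = 5.016 kg/s × 474.89 kJ/kg = 2382.1 kJ/s
|Q| = 2382.1 kW = 142920 kJ/min

Q = 143000 kJ/min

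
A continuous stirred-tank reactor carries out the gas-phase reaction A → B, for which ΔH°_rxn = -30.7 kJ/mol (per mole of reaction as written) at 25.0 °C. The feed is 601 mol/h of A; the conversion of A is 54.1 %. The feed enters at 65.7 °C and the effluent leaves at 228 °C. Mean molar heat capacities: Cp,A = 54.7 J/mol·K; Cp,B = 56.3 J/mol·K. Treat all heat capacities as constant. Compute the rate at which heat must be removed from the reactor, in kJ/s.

Q_out = 1.26 kJ/s

Extent of reaction ξ = 0.541 × 601 = 325.14 mol/h
Reaction term: ξ·ΔH°_rxn = 325.14 × -30.7 = -9981.8 kJ/h
Sensible, feed 65.7→25 °C: -1338 kJ/h
Outlet flows (mol/h): A 275.86, B 325.14
Sensible, products 25→228 °C: 6779.2 kJ/h
Q = ΔH = -4540.7 kJ/h = -1.2613 kW
Heat removed = 1.2613 kJ/s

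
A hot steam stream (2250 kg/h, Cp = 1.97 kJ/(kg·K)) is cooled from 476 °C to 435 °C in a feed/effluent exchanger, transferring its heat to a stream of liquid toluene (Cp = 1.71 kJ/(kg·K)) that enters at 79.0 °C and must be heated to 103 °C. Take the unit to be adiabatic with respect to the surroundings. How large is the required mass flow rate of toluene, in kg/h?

ṁ_c = 4430 kg/h

Heat released by hot stream: Q = 2250 × 1.97 × (476 − 435) = 181730 kJ/h
Energy balance on cold side (adiabatic exchanger): Q = ṁ_c·Cp_c·(T_c,out − T_c,in)
ṁ_c = 181730 / [1.71 × (103 − 79.0)] = 4428.2 kg/h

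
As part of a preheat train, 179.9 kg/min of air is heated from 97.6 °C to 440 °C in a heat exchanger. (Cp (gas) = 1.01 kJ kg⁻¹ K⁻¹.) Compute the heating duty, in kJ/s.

Q = ṁ·Cp·ΔT = 179.9 × 1.01 × (440 − 97.6) = 62214 kJ/min
Converting: 62214 / 60 s = 1036.9 kW

Q = 1040 kJ/s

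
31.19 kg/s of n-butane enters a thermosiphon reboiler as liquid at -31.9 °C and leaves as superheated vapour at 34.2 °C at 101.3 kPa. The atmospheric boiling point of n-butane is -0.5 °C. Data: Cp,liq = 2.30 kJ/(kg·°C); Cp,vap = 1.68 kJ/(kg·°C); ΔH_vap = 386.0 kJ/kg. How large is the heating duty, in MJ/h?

liquid -31.9→-0.5 °C: 72.22 kJ/kg
vaporisation at -0.5 °C: 386 kJ/kg
vapour -0.5→34.2 °C: 58.296 kJ/kg
Δh = 72.22 + 386 + 58.296 = 516.52 kJ/kg
Q = ṁ·Δh = 31.19 kg/s × 516.52 kJ/kg = 16110 kJ/s
|Q| = 16110 kW = 57996 MJ/h

Q = 58000 MJ/h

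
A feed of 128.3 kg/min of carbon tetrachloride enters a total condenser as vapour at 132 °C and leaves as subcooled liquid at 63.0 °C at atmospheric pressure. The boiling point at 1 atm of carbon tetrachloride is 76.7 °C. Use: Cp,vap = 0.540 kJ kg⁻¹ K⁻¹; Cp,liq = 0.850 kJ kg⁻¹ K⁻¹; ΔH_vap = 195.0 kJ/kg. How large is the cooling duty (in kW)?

Q_c = 506 kW

vapour 132→76.7 °C: -29.862 kJ/kg
condensation at 76.7 °C: -195 kJ/kg
liquid 76.7→63.0 °C: -11.645 kJ/kg
Δh = -29.862 + -195 + -11.645 = -236.51 kJ/kg
Q = ṁ·Δh = 128.3 kg/min × -236.51 kJ/kg = -30344 kJ/min
|Q| = 505.73 kW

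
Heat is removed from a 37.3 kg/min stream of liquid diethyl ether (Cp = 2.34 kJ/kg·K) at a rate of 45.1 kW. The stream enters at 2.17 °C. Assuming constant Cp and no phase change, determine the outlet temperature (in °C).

T_out = -28.8 °C

Q = 45.1 kW = 2706 kJ/min
ΔT = Q/(ṁ·Cp) = 2706/(37.3×2.34) = 31.003 K
T_out = 2.17 − 31.003 = -28.833 °C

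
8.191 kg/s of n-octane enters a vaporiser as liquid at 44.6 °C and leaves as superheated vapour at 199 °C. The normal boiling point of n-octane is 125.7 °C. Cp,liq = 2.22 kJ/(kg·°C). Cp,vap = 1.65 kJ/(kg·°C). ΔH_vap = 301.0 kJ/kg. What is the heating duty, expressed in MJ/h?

liquid 44.6→125.7 °C: 180.04 kJ/kg
vaporisation at 125.7 °C: 301 kJ/kg
vapour 125.7→199 °C: 120.94 kJ/kg
Δh = 180.04 + 301 + 120.94 = 601.99 kJ/kg
Q = ṁ·Δh = 8.191 kg/s × 601.99 kJ/kg = 4930.9 kJ/s
|Q| = 4930.9 kW = 17751 MJ/h

Q = 17800 MJ/h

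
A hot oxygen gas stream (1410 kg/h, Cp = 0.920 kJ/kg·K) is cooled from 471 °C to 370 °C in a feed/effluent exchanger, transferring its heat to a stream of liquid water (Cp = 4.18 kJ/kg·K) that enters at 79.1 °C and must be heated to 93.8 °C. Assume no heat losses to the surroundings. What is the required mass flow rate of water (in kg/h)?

Heat released by hot stream: Q = 1410 × 0.920 × (471 − 370) = 131020 kJ/h
Energy balance on cold side (adiabatic exchanger): Q = ṁ_c·Cp_c·(T_c,out − T_c,in)
ṁ_c = 131020 / [4.18 × (93.8 − 79.1)] = 2132.2 kg/h

ṁ_c = 2130 kg/h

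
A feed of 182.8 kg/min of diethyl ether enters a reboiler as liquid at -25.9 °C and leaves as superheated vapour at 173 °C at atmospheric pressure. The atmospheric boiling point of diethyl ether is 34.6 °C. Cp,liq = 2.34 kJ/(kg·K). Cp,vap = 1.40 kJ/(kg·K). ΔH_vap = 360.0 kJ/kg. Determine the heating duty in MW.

Q = 2.12 MW

liquid -25.9→34.6 °C: 141.57 kJ/kg
vaporisation at 34.6 °C: 360 kJ/kg
vapour 34.6→173 °C: 193.76 kJ/kg
Δh = 141.57 + 360 + 193.76 = 695.33 kJ/kg
Q = ṁ·Δh = 182.8 kg/min × 695.33 kJ/kg = 127110 kJ/min
|Q| = 2118.4 kW = 2.1184 MW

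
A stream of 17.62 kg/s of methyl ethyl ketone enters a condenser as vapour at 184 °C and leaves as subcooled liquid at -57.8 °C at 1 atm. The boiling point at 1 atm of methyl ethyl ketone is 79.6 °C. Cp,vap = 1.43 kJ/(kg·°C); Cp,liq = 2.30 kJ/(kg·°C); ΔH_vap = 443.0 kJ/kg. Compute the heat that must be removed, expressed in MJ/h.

Q_c = 57600 MJ/h

vapour 184→79.6 °C: -149.29 kJ/kg
condensation at 79.6 °C: -443 kJ/kg
liquid 79.6→-57.8 °C: -316.02 kJ/kg
Δh = -149.29 + -443 + -316.02 = -908.31 kJ/kg
Q = ṁ·Δh = 17.62 kg/s × -908.31 kJ/kg = -16004 kJ/s
|Q| = 16004 kW = 57616 MJ/h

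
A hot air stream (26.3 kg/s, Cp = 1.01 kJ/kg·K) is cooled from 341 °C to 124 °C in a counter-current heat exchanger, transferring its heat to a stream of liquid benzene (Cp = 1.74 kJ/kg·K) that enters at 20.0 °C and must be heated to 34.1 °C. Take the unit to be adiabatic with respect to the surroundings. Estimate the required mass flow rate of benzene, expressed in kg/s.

ṁ_c = 235 kg/s

Heat released by hot stream: Q = 26.3 × 1.01 × (341 − 124) = 5764.2 kJ/s
Energy balance on cold side (adiabatic exchanger): Q = ṁ_c·Cp_c·(T_c,out − T_c,in)
ṁ_c = 5764.2 / [1.74 × (34.1 − 20.0)] = 234.95 kg/s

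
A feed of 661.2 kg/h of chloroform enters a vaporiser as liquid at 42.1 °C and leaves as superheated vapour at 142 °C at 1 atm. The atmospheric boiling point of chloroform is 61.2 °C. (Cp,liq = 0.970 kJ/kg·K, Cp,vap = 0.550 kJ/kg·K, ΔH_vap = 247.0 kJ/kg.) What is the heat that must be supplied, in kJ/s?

liquid 42.1→61.2 °C: 18.527 kJ/kg
vaporisation at 61.2 °C: 247 kJ/kg
vapour 61.2→142 °C: 44.44 kJ/kg
Δh = 18.527 + 247 + 44.44 = 309.97 kJ/kg
Q = ṁ·Δh = 661.2 kg/h × 309.97 kJ/kg = 204950 kJ/h
|Q| = 56.931 kW

Q = 56.9 kJ/s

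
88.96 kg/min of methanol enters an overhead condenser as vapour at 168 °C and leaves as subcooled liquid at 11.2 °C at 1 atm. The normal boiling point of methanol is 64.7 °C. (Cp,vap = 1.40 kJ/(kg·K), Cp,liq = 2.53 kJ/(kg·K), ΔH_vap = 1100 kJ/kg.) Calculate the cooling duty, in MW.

Q_c = 2.05 MW

vapour 168→64.7 °C: -144.62 kJ/kg
condensation at 64.7 °C: -1100 kJ/kg
liquid 64.7→11.2 °C: -135.35 kJ/kg
Δh = -144.62 + -1100 + -135.35 = -1380 kJ/kg
Q = ṁ·Δh = 88.96 kg/min × -1380 kJ/kg = -122760 kJ/min
|Q| = 2046 kW = 2.046 MW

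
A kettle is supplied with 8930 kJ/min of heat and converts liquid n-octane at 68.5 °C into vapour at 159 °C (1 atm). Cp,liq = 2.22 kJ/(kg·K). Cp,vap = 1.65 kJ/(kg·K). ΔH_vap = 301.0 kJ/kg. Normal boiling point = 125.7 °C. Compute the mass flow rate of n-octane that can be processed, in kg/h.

ṁ = 1110 kg/h

Δh = 2.22×(125.7−68.5) + 301.0 + 1.65×(159−125.7) = 482.93 kJ/kg
Q = 8930 kJ/min = 148.83 kJ/s = 535800 kJ/h
ṁ = Q/Δh = 535800 / 482.93 = 1109.5 kg/h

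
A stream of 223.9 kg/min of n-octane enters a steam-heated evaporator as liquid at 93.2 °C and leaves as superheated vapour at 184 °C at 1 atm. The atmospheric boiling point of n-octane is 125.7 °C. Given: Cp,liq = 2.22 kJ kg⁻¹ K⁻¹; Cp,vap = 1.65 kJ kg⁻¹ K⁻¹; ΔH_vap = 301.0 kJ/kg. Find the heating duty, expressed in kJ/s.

liquid 93.2→125.7 °C: 72.15 kJ/kg
vaporisation at 125.7 °C: 301 kJ/kg
vapour 125.7→184 °C: 96.195 kJ/kg
Δh = 72.15 + 301 + 96.195 = 469.35 kJ/kg
Q = ṁ·Δh = 223.9 kg/min × 469.35 kJ/kg = 105090 kJ/min
|Q| = 1751.4 kW

Q = 1750 kJ/s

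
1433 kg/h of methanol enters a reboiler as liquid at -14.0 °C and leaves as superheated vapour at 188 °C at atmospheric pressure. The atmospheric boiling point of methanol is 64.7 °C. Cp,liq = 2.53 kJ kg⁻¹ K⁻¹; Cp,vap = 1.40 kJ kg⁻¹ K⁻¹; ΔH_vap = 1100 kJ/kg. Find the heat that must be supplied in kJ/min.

Q = 35100 kJ/min

liquid -14.0→64.7 °C: 199.11 kJ/kg
vaporisation at 64.7 °C: 1100 kJ/kg
vapour 64.7→188 °C: 172.62 kJ/kg
Δh = 199.11 + 1100 + 172.62 = 1471.7 kJ/kg
Q = ṁ·Δh = 1433 kg/h × 1471.7 kJ/kg = 2.109e+06 kJ/h
|Q| = 585.83 kW = 35150 kJ/min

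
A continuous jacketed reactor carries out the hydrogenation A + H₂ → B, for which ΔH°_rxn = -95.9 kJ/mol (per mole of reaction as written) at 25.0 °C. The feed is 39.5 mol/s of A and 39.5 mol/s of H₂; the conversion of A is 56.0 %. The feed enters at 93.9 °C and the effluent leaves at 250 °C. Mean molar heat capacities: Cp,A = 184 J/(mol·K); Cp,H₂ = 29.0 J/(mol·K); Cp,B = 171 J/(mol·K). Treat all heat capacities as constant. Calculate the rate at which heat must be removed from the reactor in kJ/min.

Q_out = 61000 kJ/min

Extent of reaction ξ = 0.560 × 39.5 = 22.12 mol/s
Reaction term: ξ·ΔH°_rxn = 22.12 × -95.9 = -2121.3 kJ/s
Sensible, feed 93.9→25 °C: -579.69 kJ/s
Outlet flows (mol/s): A 17.38, H₂ 17.38, B 22.12
Sensible, products 25→250 °C: 1684 kJ/s
Q = ΔH = -1017 kJ/s = -1017 kW
Heat removed = 61020 kJ/min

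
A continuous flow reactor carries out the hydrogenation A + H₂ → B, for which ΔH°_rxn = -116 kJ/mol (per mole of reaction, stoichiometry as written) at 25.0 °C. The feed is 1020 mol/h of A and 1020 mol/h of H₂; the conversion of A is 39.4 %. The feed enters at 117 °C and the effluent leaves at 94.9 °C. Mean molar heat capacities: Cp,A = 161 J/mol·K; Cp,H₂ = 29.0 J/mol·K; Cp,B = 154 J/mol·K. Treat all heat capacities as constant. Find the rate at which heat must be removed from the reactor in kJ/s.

Q_out = 14.4 kJ/s

Extent of reaction ξ = 0.394 × 1020 = 401.88 mol/h
Reaction term: ξ·ΔH°_rxn = 401.88 × -116 = -46618 kJ/h
Sensible, feed 117→25 °C: -17830 kJ/h
Outlet flows (mol/h): A 618.12, H₂ 618.12, B 401.88
Sensible, products 25→94.9 °C: 12535 kJ/h
Q = ΔH = -51912 kJ/h = -14.42 kW
Heat removed = 14.42 kJ/s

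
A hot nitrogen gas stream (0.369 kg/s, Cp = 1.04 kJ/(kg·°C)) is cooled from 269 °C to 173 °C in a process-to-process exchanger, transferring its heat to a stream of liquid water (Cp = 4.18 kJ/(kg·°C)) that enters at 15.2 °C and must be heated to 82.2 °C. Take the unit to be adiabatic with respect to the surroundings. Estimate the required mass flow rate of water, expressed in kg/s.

Heat released by hot stream: Q = 0.369 × 1.04 × (269 − 173) = 36.841 kJ/s
Energy balance on cold side (adiabatic exchanger): Q = ṁ_c·Cp_c·(T_c,out − T_c,in)
ṁ_c = 36.841 / [4.18 × (82.2 − 15.2)] = 0.13155 kg/s

ṁ_c = 0.132 kg/s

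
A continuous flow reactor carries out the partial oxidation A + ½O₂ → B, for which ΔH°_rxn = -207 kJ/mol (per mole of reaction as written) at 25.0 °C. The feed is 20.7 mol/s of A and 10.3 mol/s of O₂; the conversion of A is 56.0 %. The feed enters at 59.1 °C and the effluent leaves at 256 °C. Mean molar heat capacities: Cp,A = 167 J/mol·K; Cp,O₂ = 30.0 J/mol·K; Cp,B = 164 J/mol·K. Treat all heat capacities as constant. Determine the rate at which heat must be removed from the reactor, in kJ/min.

Q_out = 102000 kJ/min

Extent of reaction ξ = 0.560 × 20.7 = 11.592 mol/s
Reaction term: ξ·ΔH°_rxn = 11.592 × -207 = -2399.5 kJ/s
Sensible, feed 59.1→25 °C: -128.42 kJ/s
Outlet flows (mol/s): A 9.108, O₂ 4.504, B 11.592
Sensible, products 25→256 °C: 821.72 kJ/s
Q = ΔH = -1706.2 kJ/s = -1706.2 kW
Heat removed = 102370 kJ/min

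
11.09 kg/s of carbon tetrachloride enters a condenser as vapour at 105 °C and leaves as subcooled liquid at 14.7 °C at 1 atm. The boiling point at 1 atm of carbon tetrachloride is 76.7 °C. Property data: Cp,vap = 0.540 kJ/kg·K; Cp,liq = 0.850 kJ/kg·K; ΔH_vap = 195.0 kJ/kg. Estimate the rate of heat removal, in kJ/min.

Q_c = 175000 kJ/min

vapour 105→76.7 °C: -15.282 kJ/kg
condensation at 76.7 °C: -195 kJ/kg
liquid 76.7→14.7 °C: -52.7 kJ/kg
Δh = -15.282 + -195 + -52.7 = -262.98 kJ/kg
Q = ṁ·Δh = 11.09 kg/s × -262.98 kJ/kg = -2916.5 kJ/s
|Q| = 2916.5 kW = 174990 kJ/min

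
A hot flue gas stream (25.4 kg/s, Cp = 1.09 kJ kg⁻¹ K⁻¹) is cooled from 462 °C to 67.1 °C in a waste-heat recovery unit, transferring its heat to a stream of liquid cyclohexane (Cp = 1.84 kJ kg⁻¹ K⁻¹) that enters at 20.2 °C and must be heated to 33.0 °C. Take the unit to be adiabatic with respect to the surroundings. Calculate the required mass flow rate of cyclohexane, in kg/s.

ṁ_c = 464 kg/s

Heat released by hot stream: Q = 25.4 × 1.09 × (462 − 67.1) = 10933 kJ/s
Energy balance on cold side (adiabatic exchanger): Q = ṁ_c·Cp_c·(T_c,out − T_c,in)
ṁ_c = 10933 / [1.84 × (33.0 − 20.2)] = 464.22 kg/s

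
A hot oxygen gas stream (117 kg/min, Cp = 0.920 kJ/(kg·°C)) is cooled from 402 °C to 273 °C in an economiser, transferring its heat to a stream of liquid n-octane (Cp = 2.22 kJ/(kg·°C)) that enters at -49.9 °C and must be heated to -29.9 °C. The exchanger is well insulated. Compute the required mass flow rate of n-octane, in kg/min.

Heat released by hot stream: Q = 117 × 0.920 × (402 − 273) = 13886 kJ/min
Energy balance on cold side (adiabatic exchanger): Q = ṁ_c·Cp_c·(T_c,out − T_c,in)
ṁ_c = 13886 / [2.22 × (-29.9 − -49.9)] = 312.74 kg/min

ṁ_c = 313 kg/min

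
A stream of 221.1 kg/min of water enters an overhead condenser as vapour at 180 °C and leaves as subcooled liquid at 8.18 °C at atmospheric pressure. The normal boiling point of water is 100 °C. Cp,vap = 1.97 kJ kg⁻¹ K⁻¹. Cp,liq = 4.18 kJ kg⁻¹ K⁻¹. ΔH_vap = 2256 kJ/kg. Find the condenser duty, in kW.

Q_c = 10300 kW

vapour 180→100 °C: -157.6 kJ/kg
condensation at 100 °C: -2256 kJ/kg
liquid 100→8.18 °C: -383.81 kJ/kg
Δh = -157.6 + -2256 + -383.81 = -2797.4 kJ/kg
Q = ṁ·Δh = 221.1 kg/min × -2797.4 kJ/kg = -618510 kJ/min
|Q| = 10308 kW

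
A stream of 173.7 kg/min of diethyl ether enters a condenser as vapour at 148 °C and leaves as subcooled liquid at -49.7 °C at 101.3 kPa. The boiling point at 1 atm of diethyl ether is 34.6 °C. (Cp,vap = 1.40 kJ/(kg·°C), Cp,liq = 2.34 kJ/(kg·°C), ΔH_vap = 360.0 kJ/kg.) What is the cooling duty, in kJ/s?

Q_c = 2070 kJ/s

vapour 148→34.6 °C: -158.76 kJ/kg
condensation at 34.6 °C: -360 kJ/kg
liquid 34.6→-49.7 °C: -197.26 kJ/kg
Δh = -158.76 + -360 + -197.26 = -716.02 kJ/kg
Q = ṁ·Δh = 173.7 kg/min × -716.02 kJ/kg = -124370 kJ/min
|Q| = 2072.9 kW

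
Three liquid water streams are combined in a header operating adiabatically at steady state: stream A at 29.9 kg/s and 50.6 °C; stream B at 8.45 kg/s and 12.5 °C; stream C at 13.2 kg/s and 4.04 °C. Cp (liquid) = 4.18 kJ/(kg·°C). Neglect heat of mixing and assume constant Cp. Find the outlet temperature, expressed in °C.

No heat crosses the boundary, so H_out = H_in.
T_out = Σ ṁᵢCp,ᵢTᵢ / Σ ṁᵢCp,ᵢ
      = 6988.5 / 215.48 = 32.432 °C

T_out = 32.4 °C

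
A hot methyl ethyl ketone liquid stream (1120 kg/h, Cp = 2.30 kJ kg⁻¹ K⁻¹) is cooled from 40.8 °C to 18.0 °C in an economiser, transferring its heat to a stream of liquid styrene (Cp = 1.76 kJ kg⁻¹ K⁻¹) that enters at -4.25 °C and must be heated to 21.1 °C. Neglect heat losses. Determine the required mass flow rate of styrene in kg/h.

ṁ_c = 1320 kg/h

Heat released by hot stream: Q = 1120 × 2.30 × (40.8 − 18.0) = 58733 kJ/h
Energy balance on cold side (adiabatic exchanger): Q = ṁ_c·Cp_c·(T_c,out − T_c,in)
ṁ_c = 58733 / [1.76 × (21.1 − -4.25)] = 1316.4 kg/h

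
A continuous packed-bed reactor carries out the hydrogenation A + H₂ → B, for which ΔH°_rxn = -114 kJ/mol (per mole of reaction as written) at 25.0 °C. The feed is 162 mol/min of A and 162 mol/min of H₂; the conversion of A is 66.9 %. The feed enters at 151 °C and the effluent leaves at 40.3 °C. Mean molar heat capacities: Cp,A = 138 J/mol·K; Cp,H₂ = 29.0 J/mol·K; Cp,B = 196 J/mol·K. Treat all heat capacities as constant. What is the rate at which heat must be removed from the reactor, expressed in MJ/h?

Q_out = 918 MJ/h

Extent of reaction ξ = 0.669 × 162 = 108.38 mol/min
Reaction term: ξ·ΔH°_rxn = 108.38 × -114 = -12355 kJ/min
Sensible, feed 151→25 °C: -3408.8 kJ/min
Outlet flows (mol/min): A 53.622, H₂ 53.622, B 108.38
Sensible, products 25→40.3 °C: 462.01 kJ/min
Q = ΔH = -15302 kJ/min = -255.03 kW
Heat removed = 918.11 MJ/h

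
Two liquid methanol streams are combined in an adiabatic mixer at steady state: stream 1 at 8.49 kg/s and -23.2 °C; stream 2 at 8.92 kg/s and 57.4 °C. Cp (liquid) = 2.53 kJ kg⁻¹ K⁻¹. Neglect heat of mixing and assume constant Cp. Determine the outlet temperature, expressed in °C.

Energy balance with Q = 0: Σ ṁᵢCp,ᵢ(T_out − Tᵢ) = 0
T_out = Σ ṁᵢCp,ᵢTᵢ / Σ ṁᵢCp,ᵢ
      = 797.05 / 44.047 = 18.095 °C

T_out = 18.1 °C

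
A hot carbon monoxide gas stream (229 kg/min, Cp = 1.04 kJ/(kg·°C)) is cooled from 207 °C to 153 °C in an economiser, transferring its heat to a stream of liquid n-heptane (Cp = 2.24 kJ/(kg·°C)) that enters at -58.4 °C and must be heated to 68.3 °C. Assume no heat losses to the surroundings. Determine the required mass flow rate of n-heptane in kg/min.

Heat released by hot stream: Q = 229 × 1.04 × (207 − 153) = 12861 kJ/min
Energy balance on cold side (adiabatic exchanger): Q = ṁ_c·Cp_c·(T_c,out − T_c,in)
ṁ_c = 12861 / [2.24 × (68.3 − -58.4)] = 45.315 kg/min

ṁ_c = 45.3 kg/min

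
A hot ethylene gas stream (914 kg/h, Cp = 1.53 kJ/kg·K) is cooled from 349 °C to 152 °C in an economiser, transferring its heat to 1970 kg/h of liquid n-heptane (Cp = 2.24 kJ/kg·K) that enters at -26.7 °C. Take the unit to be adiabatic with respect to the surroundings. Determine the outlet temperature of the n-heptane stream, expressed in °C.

T_c,out = 35.7 °C

Heat released by hot stream: Q = 914 × 1.53 × (349 − 152) = 275490 kJ/h
Energy balance on cold side (adiabatic exchanger): Q = ṁ_c·Cp_c·(T_c,out − T_c,in)
T_c,out = -26.7 + 275490/(1970 × 2.24) = 35.729 °C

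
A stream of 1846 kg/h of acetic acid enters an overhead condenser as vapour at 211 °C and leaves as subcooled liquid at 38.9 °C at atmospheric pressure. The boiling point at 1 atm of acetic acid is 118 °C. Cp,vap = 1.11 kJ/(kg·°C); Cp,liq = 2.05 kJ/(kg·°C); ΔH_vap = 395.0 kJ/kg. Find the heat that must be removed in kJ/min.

vapour 211→118 °C: -103.23 kJ/kg
condensation at 118 °C: -395 kJ/kg
liquid 118→38.9 °C: -162.15 kJ/kg
Δh = -103.23 + -395 + -162.15 = -660.38 kJ/kg
Q = ṁ·Δh = 1846 kg/h × -660.38 kJ/kg = -1.2191e+06 kJ/h
|Q| = 338.63 kW = 20318 kJ/min

Q_c = 20300 kJ/min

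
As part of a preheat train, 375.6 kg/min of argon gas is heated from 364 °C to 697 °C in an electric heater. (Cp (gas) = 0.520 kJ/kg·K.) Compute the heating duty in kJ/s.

Q = 1080 kJ/s

Q = ṁ·Cp·ΔT = 375.6 × 0.520 × (697 − 364) = 65039 kJ/min
Converting: 65039 / 60 s = 1084 kW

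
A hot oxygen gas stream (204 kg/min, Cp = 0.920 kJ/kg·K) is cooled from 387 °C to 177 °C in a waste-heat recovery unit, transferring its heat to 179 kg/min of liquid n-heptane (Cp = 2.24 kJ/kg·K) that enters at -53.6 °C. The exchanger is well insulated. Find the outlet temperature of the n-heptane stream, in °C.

T_c,out = 44.7 °C

Heat released by hot stream: Q = 204 × 0.920 × (387 − 177) = 39413 kJ/min
Energy balance on cold side (adiabatic exchanger): Q = ṁ_c·Cp_c·(T_c,out − T_c,in)
T_c,out = -53.6 + 39413/(179 × 2.24) = 44.696 °C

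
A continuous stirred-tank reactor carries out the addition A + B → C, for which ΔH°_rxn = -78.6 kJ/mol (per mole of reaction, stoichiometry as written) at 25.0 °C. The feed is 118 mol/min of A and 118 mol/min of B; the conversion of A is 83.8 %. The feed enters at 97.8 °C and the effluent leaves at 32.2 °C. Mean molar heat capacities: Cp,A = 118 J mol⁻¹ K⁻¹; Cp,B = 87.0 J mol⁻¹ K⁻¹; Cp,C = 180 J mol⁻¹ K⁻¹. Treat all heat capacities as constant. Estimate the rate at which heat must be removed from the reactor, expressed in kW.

Q_out = 156 kW

Extent of reaction ξ = 0.838 × 118 = 98.884 mol/min
Reaction term: ξ·ΔH°_rxn = 98.884 × -78.6 = -7772.3 kJ/min
Sensible, feed 97.8→25 °C: -1761 kJ/min
Outlet flows (mol/min): A 19.116, B 19.116, C 98.884
Sensible, products 25→32.2 °C: 156.37 kJ/min
Q = ΔH = -9376.9 kJ/min = -156.28 kW
Heat removed = 156.28 kW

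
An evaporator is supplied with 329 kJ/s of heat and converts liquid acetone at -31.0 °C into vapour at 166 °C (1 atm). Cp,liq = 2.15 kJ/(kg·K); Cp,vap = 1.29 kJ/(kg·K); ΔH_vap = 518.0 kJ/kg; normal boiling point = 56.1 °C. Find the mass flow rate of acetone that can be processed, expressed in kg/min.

Δh = 2.15×(56.1−-31.0) + 518.0 + 1.29×(166−56.1) = 847.04 kJ/kg
Q = 329 kJ/s = 329 kJ/s = 19740 kJ/min
ṁ = Q/Δh = 19740 / 847.04 = 23.305 kg/min

ṁ = 23.3 kg/min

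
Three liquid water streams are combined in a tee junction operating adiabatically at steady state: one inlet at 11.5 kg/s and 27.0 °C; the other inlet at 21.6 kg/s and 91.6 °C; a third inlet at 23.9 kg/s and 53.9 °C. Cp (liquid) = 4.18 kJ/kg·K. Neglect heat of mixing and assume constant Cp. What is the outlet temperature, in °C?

Energy balance with Q = 0: Σ ṁᵢCp,ᵢ(T_out − Tᵢ) = 0
T_out = Σ ṁᵢCp,ᵢTᵢ / Σ ṁᵢCp,ᵢ
      = 14953 / 238.26 = 62.759 °C

T_out = 62.8 °C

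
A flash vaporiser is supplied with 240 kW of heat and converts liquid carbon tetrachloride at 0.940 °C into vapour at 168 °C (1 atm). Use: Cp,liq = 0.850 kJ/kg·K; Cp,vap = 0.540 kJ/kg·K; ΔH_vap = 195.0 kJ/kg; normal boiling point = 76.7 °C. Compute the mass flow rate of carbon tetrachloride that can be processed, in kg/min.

ṁ = 46.6 kg/min

Δh = 0.850×(76.7−0.940) + 195.0 + 0.540×(168−76.7) = 308.7 kJ/kg
Q = 240 kW = 240 kJ/s = 14400 kJ/min
ṁ = Q/Δh = 14400 / 308.7 = 46.648 kg/min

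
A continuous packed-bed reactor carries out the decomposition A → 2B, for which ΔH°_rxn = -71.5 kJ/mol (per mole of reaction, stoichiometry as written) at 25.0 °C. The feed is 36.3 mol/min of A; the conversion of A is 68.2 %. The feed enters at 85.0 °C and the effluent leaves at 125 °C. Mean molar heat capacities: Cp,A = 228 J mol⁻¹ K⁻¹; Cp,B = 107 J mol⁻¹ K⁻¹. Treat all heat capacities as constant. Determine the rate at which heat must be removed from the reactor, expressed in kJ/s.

Extent of reaction ξ = 0.682 × 36.3 = 24.757 mol/min
Reaction term: ξ·ΔH°_rxn = 24.757 × -71.5 = -1770.1 kJ/min
Sensible, feed 85.0→25 °C: -496.58 kJ/min
Outlet flows (mol/min): A 11.543, B 49.513
Sensible, products 25→125 °C: 792.98 kJ/min
Q = ΔH = -1473.7 kJ/min = -24.562 kW
Heat removed = 24.562 kJ/s

Q_out = 24.6 kJ/s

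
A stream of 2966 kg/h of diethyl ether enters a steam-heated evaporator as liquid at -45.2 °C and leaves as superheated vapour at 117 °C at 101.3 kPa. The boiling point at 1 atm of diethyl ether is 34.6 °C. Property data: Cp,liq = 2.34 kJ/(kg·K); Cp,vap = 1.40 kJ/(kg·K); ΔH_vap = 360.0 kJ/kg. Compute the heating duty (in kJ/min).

Q = 32700 kJ/min

liquid -45.2→34.6 °C: 186.73 kJ/kg
vaporisation at 34.6 °C: 360 kJ/kg
vapour 34.6→117 °C: 115.36 kJ/kg
Δh = 186.73 + 360 + 115.36 = 662.09 kJ/kg
Q = ṁ·Δh = 2966 kg/h × 662.09 kJ/kg = 1.9638e+06 kJ/h
|Q| = 545.49 kW = 32729 kJ/min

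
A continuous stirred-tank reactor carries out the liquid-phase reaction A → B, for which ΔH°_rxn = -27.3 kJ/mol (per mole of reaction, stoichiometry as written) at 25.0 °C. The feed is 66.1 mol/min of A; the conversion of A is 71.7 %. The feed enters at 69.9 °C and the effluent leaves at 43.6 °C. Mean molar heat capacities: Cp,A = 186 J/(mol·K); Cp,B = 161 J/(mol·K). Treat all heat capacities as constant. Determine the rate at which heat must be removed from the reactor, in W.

Q_out = 27300 W

Extent of reaction ξ = 0.717 × 66.1 = 47.394 mol/min
Reaction term: ξ·ΔH°_rxn = 47.394 × -27.3 = -1293.8 kJ/min
Sensible, feed 69.9→25 °C: -552.03 kJ/min
Outlet flows (mol/min): A 18.706, B 47.394
Sensible, products 25→43.6 °C: 206.64 kJ/min
Q = ΔH = -1639.2 kJ/min = -27.321 kW
Heat removed = 27321 W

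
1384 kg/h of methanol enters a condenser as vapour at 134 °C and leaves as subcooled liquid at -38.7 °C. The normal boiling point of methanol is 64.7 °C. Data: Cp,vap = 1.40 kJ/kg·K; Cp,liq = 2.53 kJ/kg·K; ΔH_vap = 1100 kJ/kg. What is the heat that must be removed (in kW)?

Q_c = 561 kW

vapour 134→64.7 °C: -97.02 kJ/kg
condensation at 64.7 °C: -1100 kJ/kg
liquid 64.7→-38.7 °C: -261.6 kJ/kg
Δh = -97.02 + -1100 + -261.6 = -1458.6 kJ/kg
Q = ṁ·Δh = 1384 kg/h × -1458.6 kJ/kg = -2.0187e+06 kJ/h
|Q| = 560.76 kW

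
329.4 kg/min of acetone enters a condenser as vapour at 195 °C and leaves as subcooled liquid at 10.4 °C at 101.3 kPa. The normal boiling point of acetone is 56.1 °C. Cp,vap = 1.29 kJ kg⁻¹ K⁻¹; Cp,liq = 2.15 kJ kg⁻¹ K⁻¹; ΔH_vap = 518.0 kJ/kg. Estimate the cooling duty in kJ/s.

vapour 195→56.1 °C: -179.18 kJ/kg
condensation at 56.1 °C: -518 kJ/kg
liquid 56.1→10.4 °C: -98.255 kJ/kg
Δh = -179.18 + -518 + -98.255 = -795.44 kJ/kg
Q = ṁ·Δh = 329.4 kg/min × -795.44 kJ/kg = -262020 kJ/min
|Q| = 4366.9 kW

Q_c = 4370 kJ/s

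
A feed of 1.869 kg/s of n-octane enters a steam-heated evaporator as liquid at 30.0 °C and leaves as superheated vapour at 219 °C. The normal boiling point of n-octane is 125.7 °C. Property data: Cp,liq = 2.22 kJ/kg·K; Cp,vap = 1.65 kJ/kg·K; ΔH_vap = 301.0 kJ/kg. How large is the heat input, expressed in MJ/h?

liquid 30.0→125.7 °C: 212.45 kJ/kg
vaporisation at 125.7 °C: 301 kJ/kg
vapour 125.7→219 °C: 153.94 kJ/kg
Δh = 212.45 + 301 + 153.94 = 667.4 kJ/kg
Q = ṁ·Δh = 1.869 kg/s × 667.4 kJ/kg = 1247.4 kJ/s
|Q| = 1247.4 kW = 4490.5 MJ/h

Q = 4490 MJ/h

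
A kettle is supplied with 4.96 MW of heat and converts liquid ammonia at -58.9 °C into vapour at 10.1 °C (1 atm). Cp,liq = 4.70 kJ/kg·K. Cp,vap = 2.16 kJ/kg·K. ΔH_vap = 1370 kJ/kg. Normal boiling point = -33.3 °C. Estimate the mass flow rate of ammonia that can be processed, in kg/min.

ṁ = 188 kg/min

Δh = 4.70×(-33.3−-58.9) + 1370 + 2.16×(10.1−-33.3) = 1584.1 kJ/kg
Q = 4.96 MW = 4960 kJ/s = 297600 kJ/min
ṁ = Q/Δh = 297600 / 1584.1 = 187.87 kg/min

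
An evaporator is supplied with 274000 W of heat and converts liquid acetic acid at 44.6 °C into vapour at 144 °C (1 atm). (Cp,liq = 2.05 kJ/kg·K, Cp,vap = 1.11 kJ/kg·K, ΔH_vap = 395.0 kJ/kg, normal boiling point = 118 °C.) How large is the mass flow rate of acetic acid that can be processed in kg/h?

Δh = 2.05×(118−44.6) + 395.0 + 1.11×(144−118) = 574.33 kJ/kg
Q = 274000 W = 274 kJ/s = 986400 kJ/h
ṁ = Q/Δh = 986400 / 574.33 = 1717.5 kg/h

ṁ = 1720 kg/h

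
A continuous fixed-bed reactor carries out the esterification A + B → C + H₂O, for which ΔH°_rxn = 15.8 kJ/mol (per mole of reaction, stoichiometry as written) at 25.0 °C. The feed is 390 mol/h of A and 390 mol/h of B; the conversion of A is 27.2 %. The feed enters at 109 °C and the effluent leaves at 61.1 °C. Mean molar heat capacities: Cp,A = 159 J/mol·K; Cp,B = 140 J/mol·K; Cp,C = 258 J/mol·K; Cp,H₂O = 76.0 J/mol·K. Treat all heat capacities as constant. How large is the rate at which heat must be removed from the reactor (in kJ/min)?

Q_out = 62.9 kJ/min

Extent of reaction ξ = 0.272 × 390 = 106.08 mol/h
Reaction term: ξ·ΔH°_rxn = 106.08 × 15.8 = 1676.1 kJ/h
Sensible, feed 109→25 °C: -9795.2 kJ/h
Outlet flows (mol/h): A 283.92, B 283.92, C 106.08, H₂O 106.08
Sensible, products 25→61.1 °C: 4343.7 kJ/h
Q = ΔH = -3775.5 kJ/h = -1.0488 kW
Heat removed = 62.925 kJ/min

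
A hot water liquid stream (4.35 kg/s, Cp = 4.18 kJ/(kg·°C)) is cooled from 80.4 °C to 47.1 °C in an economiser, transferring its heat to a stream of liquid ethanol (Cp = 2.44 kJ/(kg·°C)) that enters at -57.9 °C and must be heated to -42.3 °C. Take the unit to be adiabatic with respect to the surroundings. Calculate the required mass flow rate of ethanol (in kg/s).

Heat released by hot stream: Q = 4.35 × 4.18 × (80.4 − 47.1) = 605.49 kJ/s
Energy balance on cold side (adiabatic exchanger): Q = ṁ_c·Cp_c·(T_c,out − T_c,in)
ṁ_c = 605.49 / [2.44 × (-42.3 − -57.9)] = 15.907 kg/s

ṁ_c = 15.9 kg/s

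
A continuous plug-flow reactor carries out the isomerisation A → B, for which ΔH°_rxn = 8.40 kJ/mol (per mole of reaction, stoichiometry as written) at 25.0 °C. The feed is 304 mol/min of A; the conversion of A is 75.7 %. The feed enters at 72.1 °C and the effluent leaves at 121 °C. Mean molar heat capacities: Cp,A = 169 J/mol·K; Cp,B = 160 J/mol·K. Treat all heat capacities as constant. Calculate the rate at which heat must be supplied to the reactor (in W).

Q_in = 70800 W

Extent of reaction ξ = 0.757 × 304 = 230.13 mol/min
Reaction term: ξ·ΔH°_rxn = 230.13 × 8.40 = 1933.1 kJ/min
Sensible, feed 72.1→25 °C: -2419.8 kJ/min
Outlet flows (mol/min): A 73.872, B 230.13
Sensible, products 25→121 °C: 4733.3 kJ/min
Q = ΔH = 4246.5 kJ/min = 70.776 kW
Heat supplied = 70776 W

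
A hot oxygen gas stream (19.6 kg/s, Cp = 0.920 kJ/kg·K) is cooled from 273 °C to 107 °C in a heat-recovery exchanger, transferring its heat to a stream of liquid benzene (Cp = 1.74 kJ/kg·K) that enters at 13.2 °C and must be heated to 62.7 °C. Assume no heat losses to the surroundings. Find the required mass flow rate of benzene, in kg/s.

Heat released by hot stream: Q = 19.6 × 0.920 × (273 − 107) = 2993.3 kJ/s
Energy balance on cold side (adiabatic exchanger): Q = ṁ_c·Cp_c·(T_c,out − T_c,in)
ṁ_c = 2993.3 / [1.74 × (62.7 − 13.2)] = 34.753 kg/s

ṁ_c = 34.8 kg/s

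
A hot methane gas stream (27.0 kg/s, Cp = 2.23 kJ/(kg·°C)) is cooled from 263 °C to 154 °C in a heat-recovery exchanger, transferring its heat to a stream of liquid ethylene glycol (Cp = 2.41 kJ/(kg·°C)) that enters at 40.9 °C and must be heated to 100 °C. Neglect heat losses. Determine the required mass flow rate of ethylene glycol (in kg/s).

Heat released by hot stream: Q = 27.0 × 2.23 × (263 − 154) = 6562.9 kJ/s
Energy balance on cold side (adiabatic exchanger): Q = ṁ_c·Cp_c·(T_c,out − T_c,in)
ṁ_c = 6562.9 / [2.41 × (100 − 40.9)] = 46.078 kg/s

ṁ_c = 46.1 kg/s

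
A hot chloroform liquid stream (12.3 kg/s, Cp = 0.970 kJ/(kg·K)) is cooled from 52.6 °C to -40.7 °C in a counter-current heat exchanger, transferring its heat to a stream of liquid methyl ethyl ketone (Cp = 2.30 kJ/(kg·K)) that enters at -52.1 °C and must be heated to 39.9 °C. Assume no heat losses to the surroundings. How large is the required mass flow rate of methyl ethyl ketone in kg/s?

Heat released by hot stream: Q = 12.3 × 0.970 × (52.6 − -40.7) = 1113.2 kJ/s
Energy balance on cold side (adiabatic exchanger): Q = ṁ_c·Cp_c·(T_c,out − T_c,in)
ṁ_c = 1113.2 / [2.30 × (39.9 − -52.1)] = 5.2607 kg/s

ṁ_c = 5.26 kg/s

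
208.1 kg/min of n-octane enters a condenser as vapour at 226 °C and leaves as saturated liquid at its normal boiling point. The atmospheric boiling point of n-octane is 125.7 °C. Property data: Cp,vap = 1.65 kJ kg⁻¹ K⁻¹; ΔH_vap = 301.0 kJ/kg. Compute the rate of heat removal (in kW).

vapour 226→125.7 °C: -165.49 kJ/kg
condensation at 125.7 °C: -301 kJ/kg
Δh = -165.49 + -301 = -466.5 kJ/kg
Q = ṁ·Δh = 208.1 kg/min × -466.5 kJ/kg = -97078 kJ/min
|Q| = 1618 kW

Q_c = 1620 kW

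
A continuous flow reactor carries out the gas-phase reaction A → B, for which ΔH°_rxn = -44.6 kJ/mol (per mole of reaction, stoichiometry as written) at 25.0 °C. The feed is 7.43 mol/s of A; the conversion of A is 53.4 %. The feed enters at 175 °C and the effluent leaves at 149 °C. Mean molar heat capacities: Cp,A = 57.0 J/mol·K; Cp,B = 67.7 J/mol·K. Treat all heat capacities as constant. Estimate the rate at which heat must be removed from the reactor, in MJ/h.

Extent of reaction ξ = 0.534 × 7.43 = 3.9676 mol/s
Reaction term: ξ·ΔH°_rxn = 3.9676 × -44.6 = -176.96 kJ/s
Sensible, feed 175→25 °C: -63.526 kJ/s
Outlet flows (mol/s): A 3.4624, B 3.9676
Sensible, products 25→149 °C: 57.779 kJ/s
Q = ΔH = -182.7 kJ/s = -182.7 kW
Heat removed = 657.73 MJ/h

Q_out = 658 MJ/h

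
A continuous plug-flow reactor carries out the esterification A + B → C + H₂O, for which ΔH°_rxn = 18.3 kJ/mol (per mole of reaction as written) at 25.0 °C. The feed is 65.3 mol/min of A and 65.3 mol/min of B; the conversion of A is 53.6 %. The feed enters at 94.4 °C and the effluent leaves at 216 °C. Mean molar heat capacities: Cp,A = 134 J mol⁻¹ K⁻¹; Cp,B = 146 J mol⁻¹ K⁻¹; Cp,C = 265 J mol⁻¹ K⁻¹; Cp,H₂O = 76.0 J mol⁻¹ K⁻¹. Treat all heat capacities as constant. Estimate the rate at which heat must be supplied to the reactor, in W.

Q_in = 54500 W

Extent of reaction ξ = 0.536 × 65.3 = 35.001 mol/min
Reaction term: ξ·ΔH°_rxn = 35.001 × 18.3 = 640.51 kJ/min
Sensible, feed 94.4→25 °C: -1268.9 kJ/min
Outlet flows (mol/min): A 30.299, B 30.299, C 35.001, H₂O 35.001
Sensible, products 25→216 °C: 3900 kJ/min
Q = ΔH = 3271.6 kJ/min = 54.527 kW
Heat supplied = 54527 W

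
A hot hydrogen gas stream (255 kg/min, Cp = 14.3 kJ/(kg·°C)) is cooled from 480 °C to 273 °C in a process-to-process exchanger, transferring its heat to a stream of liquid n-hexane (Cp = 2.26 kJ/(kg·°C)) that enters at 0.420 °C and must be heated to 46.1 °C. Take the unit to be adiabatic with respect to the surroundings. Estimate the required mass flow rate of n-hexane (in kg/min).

ṁ_c = 7310 kg/min

Heat released by hot stream: Q = 255 × 14.3 × (480 − 273) = 754830 kJ/min
Energy balance on cold side (adiabatic exchanger): Q = ṁ_c·Cp_c·(T_c,out − T_c,in)
ṁ_c = 754830 / [2.26 × (46.1 − 0.420)] = 7311.6 kg/min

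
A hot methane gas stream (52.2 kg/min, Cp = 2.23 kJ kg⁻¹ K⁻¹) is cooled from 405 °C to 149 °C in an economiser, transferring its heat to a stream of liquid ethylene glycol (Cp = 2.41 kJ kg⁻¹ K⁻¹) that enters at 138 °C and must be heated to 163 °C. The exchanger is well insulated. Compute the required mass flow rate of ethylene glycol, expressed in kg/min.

ṁ_c = 495 kg/min

Heat released by hot stream: Q = 52.2 × 2.23 × (405 − 149) = 29800 kJ/min
Energy balance on cold side (adiabatic exchanger): Q = ṁ_c·Cp_c·(T_c,out − T_c,in)
ṁ_c = 29800 / [2.41 × (163 − 138)] = 494.6 kg/min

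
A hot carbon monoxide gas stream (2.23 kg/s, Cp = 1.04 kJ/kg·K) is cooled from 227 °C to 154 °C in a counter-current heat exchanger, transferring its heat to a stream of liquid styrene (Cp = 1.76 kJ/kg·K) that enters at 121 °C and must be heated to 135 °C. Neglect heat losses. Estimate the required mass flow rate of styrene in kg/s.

Heat released by hot stream: Q = 2.23 × 1.04 × (227 − 154) = 169.3 kJ/s
Energy balance on cold side (adiabatic exchanger): Q = ṁ_c·Cp_c·(T_c,out − T_c,in)
ṁ_c = 169.3 / [1.76 × (135 − 121)] = 6.871 kg/s

ṁ_c = 6.87 kg/s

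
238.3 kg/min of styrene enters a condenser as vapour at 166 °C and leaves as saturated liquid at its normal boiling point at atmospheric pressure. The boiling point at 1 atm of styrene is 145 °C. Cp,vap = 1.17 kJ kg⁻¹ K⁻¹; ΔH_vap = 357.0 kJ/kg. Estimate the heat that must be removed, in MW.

vapour 166→145 °C: -24.57 kJ/kg
condensation at 145 °C: -357 kJ/kg
Δh = -24.57 + -357 = -381.57 kJ/kg
Q = ṁ·Δh = 238.3 kg/min × -381.57 kJ/kg = -90928 kJ/min
|Q| = 1515.5 kW = 1.5155 MW

Q_c = 1.52 MW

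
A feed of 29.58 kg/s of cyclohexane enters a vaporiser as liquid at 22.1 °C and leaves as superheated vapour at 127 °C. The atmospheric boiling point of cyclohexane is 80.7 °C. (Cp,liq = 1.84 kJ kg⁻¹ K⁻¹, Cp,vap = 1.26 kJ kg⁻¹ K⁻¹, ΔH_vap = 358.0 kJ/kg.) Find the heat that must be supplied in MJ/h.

liquid 22.1→80.7 °C: 107.82 kJ/kg
vaporisation at 80.7 °C: 358 kJ/kg
vapour 80.7→127 °C: 58.338 kJ/kg
Δh = 107.82 + 358 + 58.338 = 524.16 kJ/kg
Q = ṁ·Δh = 29.58 kg/s × 524.16 kJ/kg = 15505 kJ/s
|Q| = 15505 kW = 55817 MJ/h

Q = 55800 MJ/h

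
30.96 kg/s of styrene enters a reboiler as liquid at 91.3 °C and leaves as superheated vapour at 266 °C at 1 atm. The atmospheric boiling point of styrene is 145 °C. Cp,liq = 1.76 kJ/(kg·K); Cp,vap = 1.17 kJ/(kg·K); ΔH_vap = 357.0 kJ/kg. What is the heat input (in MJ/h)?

liquid 91.3→145 °C: 94.512 kJ/kg
vaporisation at 145 °C: 357 kJ/kg
vapour 145→266 °C: 141.57 kJ/kg
Δh = 94.512 + 357 + 141.57 = 593.08 kJ/kg
Q = ṁ·Δh = 30.96 kg/s × 593.08 kJ/kg = 18362 kJ/s
|Q| = 18362 kW = 66103 MJ/h

Q = 66100 MJ/h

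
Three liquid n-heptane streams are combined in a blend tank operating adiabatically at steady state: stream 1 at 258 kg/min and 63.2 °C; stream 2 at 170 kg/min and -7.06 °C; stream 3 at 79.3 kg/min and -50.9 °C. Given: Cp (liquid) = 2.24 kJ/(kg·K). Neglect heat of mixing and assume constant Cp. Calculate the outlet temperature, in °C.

T_out = 21.8 °C

Adiabatic, steady state ⇒ Σ ṁᵢCp,ᵢ(T_out − Tᵢ) = 0
Σ ṁᵢCp,ᵢTᵢ = 258×2.24×63.2 + 170×2.24×-7.06 + 79.3×2.24×-50.9 = 24795
Σ ṁᵢCp,ᵢ = 258×2.24 + 170×2.24 + 79.3×2.24 = 1136.4
T_out = 24795 / 1136.4 = 21.819 °C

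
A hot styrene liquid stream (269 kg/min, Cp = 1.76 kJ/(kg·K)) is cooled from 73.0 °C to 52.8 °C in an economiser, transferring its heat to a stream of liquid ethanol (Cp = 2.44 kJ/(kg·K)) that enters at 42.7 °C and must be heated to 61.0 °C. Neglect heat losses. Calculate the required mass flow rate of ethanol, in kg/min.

Heat released by hot stream: Q = 269 × 1.76 × (73.0 − 52.8) = 9563.5 kJ/min
Energy balance on cold side (adiabatic exchanger): Q = ṁ_c·Cp_c·(T_c,out − T_c,in)
ṁ_c = 9563.5 / [2.44 × (61.0 − 42.7)] = 214.18 kg/min

ṁ_c = 214 kg/min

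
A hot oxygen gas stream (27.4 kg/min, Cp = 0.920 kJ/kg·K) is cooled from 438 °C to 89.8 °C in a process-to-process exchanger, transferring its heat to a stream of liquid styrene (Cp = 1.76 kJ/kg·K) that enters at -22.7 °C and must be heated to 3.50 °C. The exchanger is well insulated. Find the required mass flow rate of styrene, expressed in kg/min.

ṁ_c = 190 kg/min

Heat released by hot stream: Q = 27.4 × 0.920 × (438 − 89.8) = 8777.4 kJ/min
Energy balance on cold side (adiabatic exchanger): Q = ṁ_c·Cp_c·(T_c,out − T_c,in)
ṁ_c = 8777.4 / [1.76 × (3.50 − -22.7)] = 190.35 kg/min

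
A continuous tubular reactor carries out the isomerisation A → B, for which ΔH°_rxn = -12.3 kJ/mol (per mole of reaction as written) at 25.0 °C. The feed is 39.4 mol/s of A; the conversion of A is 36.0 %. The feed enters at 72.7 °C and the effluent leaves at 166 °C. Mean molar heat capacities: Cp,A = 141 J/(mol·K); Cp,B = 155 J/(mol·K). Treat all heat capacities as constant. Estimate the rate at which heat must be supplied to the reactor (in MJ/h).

Extent of reaction ξ = 0.360 × 39.4 = 14.184 mol/s
Reaction term: ξ·ΔH°_rxn = 14.184 × -12.3 = -174.46 kJ/s
Sensible, feed 72.7→25 °C: -264.99 kJ/s
Outlet flows (mol/s): A 25.216, B 14.184
Sensible, products 25→166 °C: 811.31 kJ/s
Q = ΔH = 371.85 kJ/s = 371.85 kW
Heat supplied = 1338.7 MJ/h

Q_in = 1340 MJ/h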